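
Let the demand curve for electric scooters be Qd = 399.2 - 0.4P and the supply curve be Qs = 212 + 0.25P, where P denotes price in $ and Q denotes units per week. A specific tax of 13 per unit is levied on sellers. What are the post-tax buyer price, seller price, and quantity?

P_b = 293, P_s = 280, Q = 282

With a tax of 13 on sellers, they supply based on the net price P_s = P_b - 13, so Qs = 208.75 + 0.25P_b.
Set Qd = Qs: 399.2 - 0.4P_b = 208.75 + 0.25P_b, so 190.45 = 0.65P_b and P_b = 293.
Then P_s = 293 - 13 = 280 and Q = 399.2 - 0.4(293) = 282.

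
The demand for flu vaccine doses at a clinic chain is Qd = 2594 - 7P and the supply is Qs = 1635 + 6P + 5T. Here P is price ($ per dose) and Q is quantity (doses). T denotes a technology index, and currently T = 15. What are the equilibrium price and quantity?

With T = 15, supply is Qs = 1710 + 6P.
Set Qd = Qs: 2594 - 7P = 1710 + 6P, so 884 = 13P and P* = 68.
Plugging P* into demand: Q* = 2594 - 7(68) = 2118.

P* = 68, Q* = 2118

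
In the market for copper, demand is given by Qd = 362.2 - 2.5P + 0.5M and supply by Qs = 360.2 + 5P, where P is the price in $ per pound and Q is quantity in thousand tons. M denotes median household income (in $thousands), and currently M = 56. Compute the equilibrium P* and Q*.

With M = 56, demand is Qd = 390.2 - 2.5P.
At equilibrium Qd = Qs, so 390.2 - 2.5P = 360.2 + 5P; collecting terms, 30 = 7.5P and P* = 4.
From the demand curve, Q* = 390.2 - 2.5(4) = 380.2.

P* = 4, Q* = 380.2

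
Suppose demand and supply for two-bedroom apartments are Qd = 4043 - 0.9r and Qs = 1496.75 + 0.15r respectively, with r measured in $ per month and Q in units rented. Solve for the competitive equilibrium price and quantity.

r* = 2425, Q* = 1860.5

Equating demand and supply, 4043 - 0.9r = 1496.75 + 0.15r gives 1.05r = 2546.25, so r* = 2425.
Substitute back: Q* = 4043 - 0.9(2425) = 1860.5.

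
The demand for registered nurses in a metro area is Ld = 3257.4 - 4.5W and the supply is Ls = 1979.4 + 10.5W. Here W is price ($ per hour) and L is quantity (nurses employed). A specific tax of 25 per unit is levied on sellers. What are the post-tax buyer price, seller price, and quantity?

W_b = 102.7, W_s = 77.7, L = 2795.25

Sellers keep W_s = W_b - 25 per unit, so supply in terms of the buyer price is Ls = 1716.9 + 10.5W_b.
Equate demand and the shifted supply: 3257.4 - 4.5W_b = 1716.9 + 10.5W_b, giving 15W_b = 1540.5, so W_b = 102.7.
So W_s = 77.7 and the quantity traded is L = 3257.4 - 4.5(102.7) = 2795.25.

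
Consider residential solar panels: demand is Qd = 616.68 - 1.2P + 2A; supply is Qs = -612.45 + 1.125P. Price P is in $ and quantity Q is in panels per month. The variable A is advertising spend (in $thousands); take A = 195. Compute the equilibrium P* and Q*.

With A = 195, demand is Qd = 1006.68 - 1.2P.
At equilibrium Qd = Qs, so 1006.68 - 1.2P = -612.45 + 1.125P; collecting terms, 1619.13 = 2.325P and P* = 696.4.
From the demand curve, Q* = 1006.68 - 1.2(696.4) = 171.

P* = 696.4, Q* = 171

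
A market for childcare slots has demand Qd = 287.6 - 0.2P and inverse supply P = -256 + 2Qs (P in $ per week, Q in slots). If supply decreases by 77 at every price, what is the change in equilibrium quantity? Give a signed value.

Solving each curve for Q: Qs = 128 + 0.5P.
Equating demand and supply, 287.6 - 0.2P = 128 + 0.5P gives 0.7P = 159.6, so P* = 228.
From the demand curve, Q* = 287.6 - 0.2(228) = 242.
After the shift, supply is Qs = 51 + 0.5P.
The new intersection has 236.6 = 0.7P, i.e. P = 338, Q = 220.
ΔQ = 220 - 242 = -22.

ΔQ = -22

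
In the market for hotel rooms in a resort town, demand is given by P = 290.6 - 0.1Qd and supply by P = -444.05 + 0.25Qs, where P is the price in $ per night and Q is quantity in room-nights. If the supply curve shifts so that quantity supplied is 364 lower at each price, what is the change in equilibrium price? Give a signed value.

ΔP = 26

Rewriting in direct form: Qd = 2906 - 10P and Qs = 1776.2 + 4P.
Equating demand and supply, 2906 - 10P = 1776.2 + 4P gives 14P = 1129.8, so P* = 80.7.
From the demand curve, Q* = 2906 - 10(80.7) = 2099.
After the shift, supply is Qs = 1412.2 + 4P.
New equilibrium: 1493.8 = 14P, so P = 106.7 and Q = 1839.
ΔP = 106.7 - 80.7 = 26.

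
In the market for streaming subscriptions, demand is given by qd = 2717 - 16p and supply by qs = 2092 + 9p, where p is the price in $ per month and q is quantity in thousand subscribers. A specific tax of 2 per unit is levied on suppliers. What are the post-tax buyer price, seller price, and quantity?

p_b = 25.72, p_s = 23.72, q = 2305.48

With a tax of 2 on suppliers, they supply based on the net price p_s = p_b - 2, so qs = 2074 + 9p_b.
Market clearing requires 2717 - 16p_b = 2074 + 9p_b; hence 643 = 25p_b and p_b = 25.72.
Then p_s = 25.72 - 2 = 23.72 and q = 2717 - 16(25.72) = 2305.48.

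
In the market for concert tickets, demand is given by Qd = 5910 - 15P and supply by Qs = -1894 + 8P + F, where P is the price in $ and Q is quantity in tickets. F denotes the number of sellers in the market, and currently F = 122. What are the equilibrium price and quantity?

With F = 122, supply is Qs = -1772 + 8P.
Set Qd = Qs: 5910 - 15P = -1772 + 8P, so 7682 = 23P and P* = 334.
From the demand curve, Q* = 5910 - 15(334) = 900.

P* = 334, Q* = 900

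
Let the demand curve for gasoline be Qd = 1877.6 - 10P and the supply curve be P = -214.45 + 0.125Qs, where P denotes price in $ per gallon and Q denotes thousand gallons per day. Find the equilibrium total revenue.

Total revenue = 16088.4

Rewriting in direct form: Qs = 1715.6 + 8P.
The market clears where 1877.6 - 10P = 1715.6 + 8P. Rearranging, 18P = 162, hence P* = 9.
Then Q* = 1877.6 - 10(9) = 1787.6.
Total revenue = P* × Q* = 9 × 1787.6 = 16088.4.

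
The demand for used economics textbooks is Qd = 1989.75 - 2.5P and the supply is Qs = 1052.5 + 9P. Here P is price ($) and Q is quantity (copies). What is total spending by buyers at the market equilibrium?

At equilibrium Qd = Qs, so 1989.75 - 2.5P = 1052.5 + 9P; collecting terms, 937.25 = 11.5P and P* = 81.5.
Then Q* = 1989.75 - 2.5(81.5) = 1786.
Total spending by buyers = P* × Q* = 81.5 × 1786 = 145559.

Total spending by buyers = 145559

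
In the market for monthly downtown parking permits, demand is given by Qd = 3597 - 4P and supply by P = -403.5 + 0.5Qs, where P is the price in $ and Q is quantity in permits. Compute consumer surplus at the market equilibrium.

Solving each curve for Q: Qs = 807 + 2P.
Equating demand and supply, 3597 - 4P = 807 + 2P gives 6P = 2790, so P* = 465.
From the demand curve, Q* = 3597 - 4(465) = 1737.
Demand choke price (Qd = 0): P = 3597/4 = 899.25. Consumer surplus = ½ × (899.25 - 465) × 1737 = 377146.125.

Consumer surplus = 377146.125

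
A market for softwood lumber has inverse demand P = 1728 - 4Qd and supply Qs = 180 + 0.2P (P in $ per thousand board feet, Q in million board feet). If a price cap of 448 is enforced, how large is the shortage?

Shortage = 50.4

Inverting to quantity form: Qd = 432 - 0.25P.
With P fixed at 448, quantity demanded is 320 and quantity supplied is 269.6.
Shortage = Qd - Qs = 320 - 269.6 = 50.4.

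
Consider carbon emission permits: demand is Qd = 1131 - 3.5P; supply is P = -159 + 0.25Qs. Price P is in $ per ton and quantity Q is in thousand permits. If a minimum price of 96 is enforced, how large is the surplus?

Surplus = 225

Inverting to quantity form: Qs = 636 + 4P.
At P = 96: Qd = 795 and Qs = 1020.
Surplus = Qs - Qd = 1020 - 795 = 225.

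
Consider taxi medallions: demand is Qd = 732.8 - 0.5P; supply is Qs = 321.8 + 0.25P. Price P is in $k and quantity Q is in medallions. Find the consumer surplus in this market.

The market clears where 732.8 - 0.5P = 321.8 + 0.25P. Rearranging, 0.75P = 411, hence P* = 548.
From the demand curve, Q* = 732.8 - 0.5(548) = 458.8.
Demand choke price (Qd = 0): P = 732.8/0.5 = 1465.6. Consumer surplus = ½ × (1465.6 - 548) × 458.8 = 210497.44.

Consumer surplus = 210497.44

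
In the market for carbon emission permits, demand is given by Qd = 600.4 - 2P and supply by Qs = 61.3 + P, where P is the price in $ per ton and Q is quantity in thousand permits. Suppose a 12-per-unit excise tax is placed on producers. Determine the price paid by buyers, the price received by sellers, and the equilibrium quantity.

P_b = 183.7, P_s = 171.7, Q = 233

Producers keep P_s = P_b - 12 per unit, so supply in terms of the buyer price is Qs = 49.3 + P_b.
Market clearing requires 600.4 - 2P_b = 49.3 + P_b; hence 551.1 = 3P_b and P_b = 183.7.
Then P_s = 183.7 - 12 = 171.7 and Q = 600.4 - 2(183.7) = 233.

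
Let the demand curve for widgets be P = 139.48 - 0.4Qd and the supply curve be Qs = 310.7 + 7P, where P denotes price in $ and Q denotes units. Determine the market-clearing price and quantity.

Rewriting in direct form: Qd = 348.7 - 2.5P.
The market clears where 348.7 - 2.5P = 310.7 + 7P. Rearranging, 9.5P = 38, hence P* = 4.
Then Q* = 348.7 - 2.5(4) = 338.7.

P* = 4, Q* = 338.7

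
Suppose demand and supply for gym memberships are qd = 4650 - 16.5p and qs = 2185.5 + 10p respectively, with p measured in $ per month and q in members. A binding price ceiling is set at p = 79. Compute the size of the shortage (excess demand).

Shortage = 371

Evaluating both curves at the ceiling price 79 gives qd = 3346.5, qs = 2975.5.
Shortage = qd - qs = 3346.5 - 2975.5 = 371.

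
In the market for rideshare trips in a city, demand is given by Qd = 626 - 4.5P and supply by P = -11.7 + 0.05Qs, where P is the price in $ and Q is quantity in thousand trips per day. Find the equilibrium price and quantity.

P* = 16, Q* = 554

Solving each curve for Q: Qs = 234 + 20P.
Equating demand and supply, 626 - 4.5P = 234 + 20P gives 24.5P = 392, so P* = 16.
Plugging P* into demand: Q* = 626 - 4.5(16) = 554.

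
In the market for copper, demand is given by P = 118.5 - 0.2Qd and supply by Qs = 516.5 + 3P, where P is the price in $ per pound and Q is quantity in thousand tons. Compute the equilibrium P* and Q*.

P* = 9.5, Q* = 545

Solving each curve for Q: Qd = 592.5 - 5P.
At equilibrium Qd = Qs, so 592.5 - 5P = 516.5 + 3P; collecting terms, 76 = 8P and P* = 9.5.
Then Q* = 592.5 - 5(9.5) = 545.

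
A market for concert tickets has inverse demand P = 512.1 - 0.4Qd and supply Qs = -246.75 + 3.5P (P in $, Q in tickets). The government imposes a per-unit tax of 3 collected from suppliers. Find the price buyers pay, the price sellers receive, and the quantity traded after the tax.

Inverting to quantity form: Qd = 1280.25 - 2.5P.
Suppliers keep P_s = P_b - 3 per unit, so supply in terms of the buyer price is Qs = -257.25 + 3.5P_b.
Market clearing requires 1280.25 - 2.5P_b = -257.25 + 3.5P_b; hence 1537.5 = 6P_b and P_b = 256.25.
So P_s = 253.25 and the quantity traded is Q = 1280.25 - 2.5(256.25) = 639.625.

P_b = 256.25, P_s = 253.25, Q = 639.625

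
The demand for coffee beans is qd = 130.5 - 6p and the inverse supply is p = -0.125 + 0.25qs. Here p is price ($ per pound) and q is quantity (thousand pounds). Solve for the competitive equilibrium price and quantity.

Solving each curve for q: qs = 0.5 + 4p.
Set qd = qs: 130.5 - 6p = 0.5 + 4p, so 130 = 10p and p* = 13.
From the demand curve, q* = 130.5 - 6(13) = 52.5.

p* = 13, q* = 52.5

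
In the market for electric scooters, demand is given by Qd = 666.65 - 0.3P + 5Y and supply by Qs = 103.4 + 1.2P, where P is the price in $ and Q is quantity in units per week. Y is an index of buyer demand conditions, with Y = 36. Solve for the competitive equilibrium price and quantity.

P* = 495.5, Q* = 698

With Y = 36, demand is Qd = 846.65 - 0.3P.
At equilibrium Qd = Qs, so 846.65 - 0.3P = 103.4 + 1.2P; collecting terms, 743.25 = 1.5P and P* = 495.5.
Then Q* = 846.65 - 0.3(495.5) = 698.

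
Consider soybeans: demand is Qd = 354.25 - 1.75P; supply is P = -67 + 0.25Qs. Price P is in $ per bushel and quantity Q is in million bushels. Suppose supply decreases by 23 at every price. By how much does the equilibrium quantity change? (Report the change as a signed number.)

ΔQ = -7

Solving each curve for Q: Qs = 268 + 4P.
Equating demand and supply, 354.25 - 1.75P = 268 + 4P gives 5.75P = 86.25, so P* = 15.
Plugging P* into demand: Q* = 354.25 - 1.75(15) = 328.
After the shift, supply is Qs = 245 + 4P.
The new intersection has 109.25 = 5.75P, i.e. P = 19, Q = 321.
ΔQ = 321 - 328 = -7.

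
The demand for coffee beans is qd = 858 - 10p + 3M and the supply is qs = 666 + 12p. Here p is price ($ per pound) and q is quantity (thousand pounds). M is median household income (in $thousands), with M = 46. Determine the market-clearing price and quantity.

With M = 46, demand is qd = 996 - 10p.
Set qd = qs: 996 - 10p = 666 + 12p, so 330 = 22p and p* = 15.
Substitute back: q* = 996 - 10(15) = 846.

p* = 15, q* = 846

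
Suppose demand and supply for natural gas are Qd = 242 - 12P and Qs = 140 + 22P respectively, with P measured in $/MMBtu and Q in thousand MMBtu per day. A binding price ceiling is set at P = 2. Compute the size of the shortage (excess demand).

Evaluating both curves at the ceiling price 2 gives Qd = 218, Qs = 184.
Shortage = Qd - Qs = 218 - 184 = 34.

Shortage = 34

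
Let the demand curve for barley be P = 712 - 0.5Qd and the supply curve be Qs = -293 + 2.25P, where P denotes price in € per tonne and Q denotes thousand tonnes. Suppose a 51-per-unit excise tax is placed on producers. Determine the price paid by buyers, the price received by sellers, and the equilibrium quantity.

P_b = 431, P_s = 380, Q = 562

In direct form, Qd = 1424 - 2P.
With a tax of 51 on producers, they supply based on the net price P_s = P_b - 51, so Qs = -407.75 + 2.25P_b.
Equate demand and the shifted supply: 1424 - 2P_b = -407.75 + 2.25P_b, giving 4.25P_b = 1831.75, so P_b = 431.
So P_s = 380 and the quantity traded is Q = 1424 - 2(431) = 562.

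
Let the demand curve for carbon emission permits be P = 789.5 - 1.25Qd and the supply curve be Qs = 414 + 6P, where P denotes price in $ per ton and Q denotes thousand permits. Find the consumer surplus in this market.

Rewriting in direct form: Qd = 631.6 - 0.8P.
Equating demand and supply, 631.6 - 0.8P = 414 + 6P gives 6.8P = 217.6, so P* = 32.
Substitute back: Q* = 631.6 - 0.8(32) = 606.
Demand choke price (Qd = 0): P = 631.6/0.8 = 789.5. Consumer surplus = ½ × (789.5 - 32) × 606 = 229522.5.

Consumer surplus = 229522.5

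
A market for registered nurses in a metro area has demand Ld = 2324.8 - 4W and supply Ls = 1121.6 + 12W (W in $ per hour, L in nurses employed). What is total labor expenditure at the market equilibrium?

Total labor expenditure = 152204.8

At equilibrium Ld = Ls, so 2324.8 - 4W = 1121.6 + 12W; collecting terms, 1203.2 = 16W and W* = 75.2.
Then L* = 2324.8 - 4(75.2) = 2024.
Total labor expenditure = W* × L* = 75.2 × 2024 = 152204.8.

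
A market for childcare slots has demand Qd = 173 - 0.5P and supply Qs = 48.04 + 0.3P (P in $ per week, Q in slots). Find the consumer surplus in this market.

The market clears where 173 - 0.5P = 48.04 + 0.3P. Rearranging, 0.8P = 124.96, hence P* = 156.2.
Substitute back: Q* = 173 - 0.5(156.2) = 94.9.
Demand choke price (Qd = 0): P = 173/0.5 = 346. Consumer surplus = ½ × (346 - 156.2) × 94.9 = 9006.01.

Consumer surplus = 9006.01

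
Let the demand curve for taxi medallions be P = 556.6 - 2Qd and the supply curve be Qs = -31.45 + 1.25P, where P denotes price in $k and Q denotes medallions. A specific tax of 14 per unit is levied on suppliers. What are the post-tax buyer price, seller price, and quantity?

Inverting to quantity form: Qd = 278.3 - 0.5P.
The tax drives a wedge P_b - P_s = 14. Substituting P_s = P_b - 14 into supply: Qs = -48.95 + 1.25P_b.
Set Qd = Qs: 278.3 - 0.5P_b = -48.95 + 1.25P_b, so 327.25 = 1.75P_b and P_b = 187.
So P_s = 173 and the quantity traded is Q = 278.3 - 0.5(187) = 184.8.

P_b = 187, P_s = 173, Q = 184.8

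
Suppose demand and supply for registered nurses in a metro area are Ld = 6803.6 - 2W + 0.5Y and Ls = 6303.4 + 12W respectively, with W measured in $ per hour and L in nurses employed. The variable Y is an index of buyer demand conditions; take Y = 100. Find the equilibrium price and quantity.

W* = 39.3, L* = 6775

With Y = 100, demand is Ld = 6853.6 - 2W.
At equilibrium Ld = Ls, so 6853.6 - 2W = 6303.4 + 12W; collecting terms, 550.2 = 14W and W* = 39.3.
Substitute back: L* = 6853.6 - 2(39.3) = 6775.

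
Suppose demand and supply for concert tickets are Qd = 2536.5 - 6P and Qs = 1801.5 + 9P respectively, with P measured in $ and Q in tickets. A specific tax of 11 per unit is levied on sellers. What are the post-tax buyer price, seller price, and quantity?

With a tax of 11 on sellers, they supply based on the net price P_s = P_b - 11, so Qs = 1702.5 + 9P_b.
Equate demand and the shifted supply: 2536.5 - 6P_b = 1702.5 + 9P_b, giving 15P_b = 834, so P_b = 55.6.
Then P_s = 55.6 - 11 = 44.6 and Q = 2536.5 - 6(55.6) = 2202.9.

P_b = 55.6, P_s = 44.6, Q = 2202.9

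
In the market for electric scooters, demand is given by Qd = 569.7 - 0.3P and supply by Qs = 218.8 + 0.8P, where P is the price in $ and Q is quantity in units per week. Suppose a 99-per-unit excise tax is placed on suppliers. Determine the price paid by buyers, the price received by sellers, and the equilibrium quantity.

P_b = 391, P_s = 292, Q = 452.4

Suppliers keep P_s = P_b - 99 per unit, so supply in terms of the buyer price is Qs = 139.6 + 0.8P_b.
Market clearing requires 569.7 - 0.3P_b = 139.6 + 0.8P_b; hence 430.1 = 1.1P_b and P_b = 391.
So P_s = 292 and the quantity traded is Q = 569.7 - 0.3(391) = 452.4.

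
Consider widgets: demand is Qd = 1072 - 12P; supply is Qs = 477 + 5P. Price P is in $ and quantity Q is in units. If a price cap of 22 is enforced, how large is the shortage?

Evaluating both curves at the ceiling price 22 gives Qd = 808, Qs = 587.
Shortage = Qd - Qs = 808 - 587 = 221.

Shortage = 221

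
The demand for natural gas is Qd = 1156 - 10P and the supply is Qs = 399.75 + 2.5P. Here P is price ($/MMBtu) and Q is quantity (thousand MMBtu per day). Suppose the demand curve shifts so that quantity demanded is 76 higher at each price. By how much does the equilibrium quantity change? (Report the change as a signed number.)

ΔQ = 15.2

Set Qd = Qs: 1156 - 10P = 399.75 + 2.5P, so 756.25 = 12.5P and P* = 60.5.
Substitute back: Q* = 1156 - 10(60.5) = 551.
After the shift, demand is Qd = 1232 - 10P.
Re-solving, 12.5P = 832.25 gives P = 66.58 and Q = 566.2.
ΔQ = 566.2 - 551 = 15.2.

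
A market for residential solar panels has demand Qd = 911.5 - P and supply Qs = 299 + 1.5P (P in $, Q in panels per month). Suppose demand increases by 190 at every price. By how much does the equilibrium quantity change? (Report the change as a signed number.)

Set Qd = Qs: 911.5 - P = 299 + 1.5P, so 612.5 = 2.5P and P* = 245.
Plugging P* into demand: Q* = 911.5 - 245 = 666.5.
After the shift, demand is Qd = 1101.5 - P.
New equilibrium: 802.5 = 2.5P, so P = 321 and Q = 780.5.
ΔQ = 780.5 - 666.5 = 114.

ΔQ = 114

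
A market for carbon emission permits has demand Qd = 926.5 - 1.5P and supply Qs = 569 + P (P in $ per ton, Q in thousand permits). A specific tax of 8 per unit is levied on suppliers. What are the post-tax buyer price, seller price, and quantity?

P_b = 146.2, P_s = 138.2, Q = 707.2

The tax drives a wedge P_b - P_s = 8. Substituting P_s = P_b - 8 into supply: Qs = 561 + P_b.
Equate demand and the shifted supply: 926.5 - 1.5P_b = 561 + P_b, giving 2.5P_b = 365.5, so P_b = 146.2.
Then P_s = 146.2 - 8 = 138.2 and Q = 926.5 - 1.5(146.2) = 707.2.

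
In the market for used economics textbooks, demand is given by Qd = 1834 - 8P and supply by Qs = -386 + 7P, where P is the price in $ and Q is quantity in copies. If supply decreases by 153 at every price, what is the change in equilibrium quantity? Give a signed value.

ΔQ = -81.6

The market clears where 1834 - 8P = -386 + 7P. Rearranging, 15P = 2220, hence P* = 148.
Substitute back: Q* = 1834 - 8(148) = 650.
After the shift, supply is Qs = -539 + 7P.
Re-solving, 15P = 2373 gives P = 158.2 and Q = 568.4.
ΔQ = 568.4 - 650 = -81.6.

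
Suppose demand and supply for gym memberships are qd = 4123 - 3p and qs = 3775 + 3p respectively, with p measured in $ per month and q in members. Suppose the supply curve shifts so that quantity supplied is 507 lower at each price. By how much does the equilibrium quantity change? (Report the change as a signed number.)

Δq = -253.5

The market clears where 4123 - 3p = 3775 + 3p. Rearranging, 6p = 348, hence p* = 58.
Then q* = 4123 - 3(58) = 3949.
After the shift, supply is qs = 3268 + 3p.
New equilibrium: 855 = 6p, so p = 142.5 and q = 3695.5.
Δq = 3695.5 - 3949 = -253.5.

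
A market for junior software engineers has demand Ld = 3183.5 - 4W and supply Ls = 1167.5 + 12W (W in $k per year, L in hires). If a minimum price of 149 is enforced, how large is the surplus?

With W fixed at 149, quantity demanded is 2587.5 and quantity supplied is 2955.5.
Surplus = Ls - Ld = 2955.5 - 2587.5 = 368.

Surplus = 368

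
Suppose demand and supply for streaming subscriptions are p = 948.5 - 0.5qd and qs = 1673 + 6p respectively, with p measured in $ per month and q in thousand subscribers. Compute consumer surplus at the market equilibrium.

Rewriting in direct form: qd = 1897 - 2p.
At equilibrium qd = qs, so 1897 - 2p = 1673 + 6p; collecting terms, 224 = 8p and p* = 28.
From the demand curve, q* = 1897 - 2(28) = 1841.
Demand choke price (qd = 0): p = 1897/2 = 948.5. Consumer surplus = ½ × (948.5 - 28) × 1841 = 847320.25.

Consumer surplus = 847320.25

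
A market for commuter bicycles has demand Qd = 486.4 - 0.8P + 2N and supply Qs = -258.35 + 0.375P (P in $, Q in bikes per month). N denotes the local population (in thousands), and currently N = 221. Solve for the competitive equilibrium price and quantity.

P* = 1010, Q* = 120.4

With N = 221, demand is Qd = 928.4 - 0.8P.
Equating demand and supply, 928.4 - 0.8P = -258.35 + 0.375P gives 1.175P = 1186.75, so P* = 1010.
Then Q* = 928.4 - 0.8(1010) = 120.4.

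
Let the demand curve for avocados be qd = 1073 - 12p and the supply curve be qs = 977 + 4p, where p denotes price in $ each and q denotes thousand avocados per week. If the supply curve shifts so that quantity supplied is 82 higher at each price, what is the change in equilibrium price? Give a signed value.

Equating demand and supply, 1073 - 12p = 977 + 4p gives 16p = 96, so p* = 6.
From the demand curve, q* = 1073 - 12(6) = 1001.
After the shift, supply is qs = 1059 + 4p.
New equilibrium: 14 = 16p, so p = 0.875 and q = 1062.5.
Δp = 0.875 - 6 = -5.125.

Δp = -5.125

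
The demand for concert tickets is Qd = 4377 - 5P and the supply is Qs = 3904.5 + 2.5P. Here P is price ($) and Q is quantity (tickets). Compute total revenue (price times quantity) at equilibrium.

Equating demand and supply, 4377 - 5P = 3904.5 + 2.5P gives 7.5P = 472.5, so P* = 63.
Then Q* = 4377 - 5(63) = 4062.
Total revenue = P* × Q* = 63 × 4062 = 255906.

Total revenue = 255906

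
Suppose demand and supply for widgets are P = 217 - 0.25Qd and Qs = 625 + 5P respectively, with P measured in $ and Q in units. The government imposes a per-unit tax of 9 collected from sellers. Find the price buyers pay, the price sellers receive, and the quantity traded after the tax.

Rewriting in direct form: Qd = 868 - 4P.
The tax drives a wedge P_b - P_s = 9. Substituting P_s = P_b - 9 into supply: Qs = 580 + 5P_b.
Market clearing requires 868 - 4P_b = 580 + 5P_b; hence 288 = 9P_b and P_b = 32.
So P_s = 23 and the quantity traded is Q = 868 - 4(32) = 740.

P_b = 32, P_s = 23, Q = 740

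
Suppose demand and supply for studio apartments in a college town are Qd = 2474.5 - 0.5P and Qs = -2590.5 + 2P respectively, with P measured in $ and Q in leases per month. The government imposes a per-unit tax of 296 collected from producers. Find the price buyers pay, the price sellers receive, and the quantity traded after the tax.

P_b = 2262.8, P_s = 1966.8, Q = 1343.1

With a tax of 296 on producers, they supply based on the net price P_s = P_b - 296, so Qs = -3182.5 + 2P_b.
Market clearing requires 2474.5 - 0.5P_b = -3182.5 + 2P_b; hence 5657 = 2.5P_b and P_b = 2262.8.
So P_s = 1966.8 and the quantity traded is Q = 2474.5 - 0.5(2262.8) = 1343.1.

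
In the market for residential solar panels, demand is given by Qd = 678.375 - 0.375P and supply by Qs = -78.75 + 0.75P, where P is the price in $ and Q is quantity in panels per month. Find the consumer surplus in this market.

Consumer surplus = 241968

Equating demand and supply, 678.375 - 0.375P = -78.75 + 0.75P gives 1.125P = 757.125, so P* = 673.
Substitute back: Q* = 678.375 - 0.375(673) = 426.
Demand choke price (Qd = 0): P = 678.375/0.375 = 1809. Consumer surplus = ½ × (1809 - 673) × 426 = 241968.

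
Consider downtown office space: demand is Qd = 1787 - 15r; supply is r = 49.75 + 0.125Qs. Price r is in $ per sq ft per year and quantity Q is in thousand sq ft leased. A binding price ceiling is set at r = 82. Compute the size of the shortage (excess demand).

Rewriting in direct form: Qs = -398 + 8r.
At r = 82: Qd = 557 and Qs = 258.
Shortage = Qd - Qs = 557 - 258 = 299.

Shortage = 299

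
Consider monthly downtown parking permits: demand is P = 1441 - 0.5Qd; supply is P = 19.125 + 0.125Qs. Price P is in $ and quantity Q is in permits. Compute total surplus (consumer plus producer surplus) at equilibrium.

Rewriting in direct form: Qd = 2882 - 2P and Qs = -153 + 8P.
Equating demand and supply, 2882 - 2P = -153 + 8P gives 10P = 3035, so P* = 303.5.
Then Q* = 2882 - 2(303.5) = 2275.
Demand choke price = 1441; supply choke price = 19.125. CS = ½(1441 - 303.5)(2275) = 1293906.25; PS = ½(303.5 - 19.125)(2275) = 323476.5625. Total surplus = 1617382.8125.

Total surplus = 1617382.8125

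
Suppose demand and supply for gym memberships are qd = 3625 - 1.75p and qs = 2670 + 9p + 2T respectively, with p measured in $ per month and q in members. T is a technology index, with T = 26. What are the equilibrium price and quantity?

p* = 84, q* = 3478

With T = 26, supply is qs = 2722 + 9p.
The market clears where 3625 - 1.75p = 2722 + 9p. Rearranging, 10.75p = 903, hence p* = 84.
Substitute back: q* = 3625 - 1.75(84) = 3478.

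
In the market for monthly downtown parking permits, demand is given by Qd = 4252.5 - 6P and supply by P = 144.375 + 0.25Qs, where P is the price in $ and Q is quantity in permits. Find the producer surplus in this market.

Producer surplus = 229333.78125

Solving each curve for Q: Qs = -577.5 + 4P.
Equating demand and supply, 4252.5 - 6P = -577.5 + 4P gives 10P = 4830, so P* = 483.
From the demand curve, Q* = 4252.5 - 6(483) = 1354.5.
Supply choke price (Qs = 0): P = 144.375. Producer surplus = ½ × (483 - 144.375) × 1354.5 = 229333.78125.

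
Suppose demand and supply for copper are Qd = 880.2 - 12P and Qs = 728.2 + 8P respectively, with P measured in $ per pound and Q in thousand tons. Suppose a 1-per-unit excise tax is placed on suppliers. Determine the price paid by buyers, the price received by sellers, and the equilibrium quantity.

Suppliers keep P_s = P_b - 1 per unit, so supply in terms of the buyer price is Qs = 720.2 + 8P_b.
Market clearing requires 880.2 - 12P_b = 720.2 + 8P_b; hence 160 = 20P_b and P_b = 8.
Then P_s = 8 - 1 = 7 and Q = 880.2 - 12(8) = 784.2.

P_b = 8, P_s = 7, Q = 784.2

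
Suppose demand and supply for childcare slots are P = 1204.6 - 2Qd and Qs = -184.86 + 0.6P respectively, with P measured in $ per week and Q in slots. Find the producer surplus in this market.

Inverting to quantity form: Qd = 602.3 - 0.5P.
Equating demand and supply, 602.3 - 0.5P = -184.86 + 0.6P gives 1.1P = 787.16, so P* = 715.6.
From the demand curve, Q* = 602.3 - 0.5(715.6) = 244.5.
Supply choke price (Qs = 0): P = 308.1. Producer surplus = ½ × (715.6 - 308.1) × 244.5 = 49816.875.

Producer surplus = 49816.875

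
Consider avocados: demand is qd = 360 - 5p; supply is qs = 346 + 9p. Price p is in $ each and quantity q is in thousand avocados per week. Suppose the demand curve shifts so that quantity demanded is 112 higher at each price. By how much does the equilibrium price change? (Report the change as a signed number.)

Set qd = qs: 360 - 5p = 346 + 9p, so 14 = 14p and p* = 1.
Substitute back: q* = 360 - 5(1) = 355.
After the shift, demand is qd = 472 - 5p.
New equilibrium: 126 = 14p, so p = 9 and q = 427.
Δp = 9 - 1 = 8.

Δp = 8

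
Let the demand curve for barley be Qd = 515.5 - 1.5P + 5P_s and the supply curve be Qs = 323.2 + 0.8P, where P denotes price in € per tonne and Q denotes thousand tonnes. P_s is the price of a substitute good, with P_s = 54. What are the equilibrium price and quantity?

With P_s = 54, demand is Qd = 785.5 - 1.5P.
At equilibrium Qd = Qs, so 785.5 - 1.5P = 323.2 + 0.8P; collecting terms, 462.3 = 2.3P and P* = 201.
From the demand curve, Q* = 785.5 - 1.5(201) = 484.

P* = 201, Q* = 484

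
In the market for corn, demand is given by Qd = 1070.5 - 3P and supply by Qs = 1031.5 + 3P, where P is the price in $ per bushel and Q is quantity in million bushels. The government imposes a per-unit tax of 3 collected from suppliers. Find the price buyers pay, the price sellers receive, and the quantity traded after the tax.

Suppliers keep P_s = P_b - 3 per unit, so supply in terms of the buyer price is Qs = 1022.5 + 3P_b.
Equate demand and the shifted supply: 1070.5 - 3P_b = 1022.5 + 3P_b, giving 6P_b = 48, so P_b = 8.
Then P_s = 8 - 3 = 5 and Q = 1070.5 - 3(8) = 1046.5.

P_b = 8, P_s = 5, Q = 1046.5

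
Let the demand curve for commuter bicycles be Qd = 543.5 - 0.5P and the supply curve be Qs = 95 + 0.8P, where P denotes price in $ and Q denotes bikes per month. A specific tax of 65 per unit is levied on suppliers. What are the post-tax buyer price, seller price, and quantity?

The tax drives a wedge P_b - P_s = 65. Substituting P_s = P_b - 65 into supply: Qs = 43 + 0.8P_b.
Set Qd = Qs: 543.5 - 0.5P_b = 43 + 0.8P_b, so 500.5 = 1.3P_b and P_b = 385.
Then P_s = 385 - 65 = 320 and Q = 543.5 - 0.5(385) = 351.

P_b = 385, P_s = 320, Q = 351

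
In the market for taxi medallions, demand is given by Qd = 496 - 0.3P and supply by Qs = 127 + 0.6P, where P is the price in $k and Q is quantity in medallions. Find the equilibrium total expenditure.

The market clears where 496 - 0.3P = 127 + 0.6P. Rearranging, 0.9P = 369, hence P* = 410.
Substitute back: Q* = 496 - 0.3(410) = 373.
Total expenditure = P* × Q* = 410 × 373 = 152930.

Total expenditure = 152930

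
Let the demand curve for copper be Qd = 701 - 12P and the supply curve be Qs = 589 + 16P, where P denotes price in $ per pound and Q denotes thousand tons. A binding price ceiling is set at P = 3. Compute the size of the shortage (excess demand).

At P = 3: Qd = 665 and Qs = 637.
Shortage = Qd - Qs = 665 - 637 = 28.

Shortage = 28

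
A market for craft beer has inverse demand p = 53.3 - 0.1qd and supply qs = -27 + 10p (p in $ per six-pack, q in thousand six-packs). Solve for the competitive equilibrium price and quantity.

Inverting to quantity form: qd = 533 - 10p.
Equating demand and supply, 533 - 10p = -27 + 10p gives 20p = 560, so p* = 28.
Then q* = 533 - 10(28) = 253.

p* = 28, q* = 253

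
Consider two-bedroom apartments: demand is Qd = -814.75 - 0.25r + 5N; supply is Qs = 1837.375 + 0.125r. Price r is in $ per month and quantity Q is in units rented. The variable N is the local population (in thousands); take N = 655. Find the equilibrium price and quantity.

With N = 655, demand is Qd = 2460.25 - 0.25r.
Equating demand and supply, 2460.25 - 0.25r = 1837.375 + 0.125r gives 0.375r = 622.875, so r* = 1661.
Then Q* = 2460.25 - 0.25(1661) = 2045.

r* = 1661, Q* = 2045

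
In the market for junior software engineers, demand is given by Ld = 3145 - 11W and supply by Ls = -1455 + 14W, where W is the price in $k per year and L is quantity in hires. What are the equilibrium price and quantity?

At equilibrium Ld = Ls, so 3145 - 11W = -1455 + 14W; collecting terms, 4600 = 25W and W* = 184.
Plugging W* into demand: L* = 3145 - 11(184) = 1121.

W* = 184, L* = 1121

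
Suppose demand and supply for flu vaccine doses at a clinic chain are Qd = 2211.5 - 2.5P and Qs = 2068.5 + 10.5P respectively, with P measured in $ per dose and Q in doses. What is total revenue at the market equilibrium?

Total revenue = 24024

Set Qd = Qs: 2211.5 - 2.5P = 2068.5 + 10.5P, so 143 = 13P and P* = 11.
Substitute back: Q* = 2211.5 - 2.5(11) = 2184.
Total revenue = P* × Q* = 11 × 2184 = 24024.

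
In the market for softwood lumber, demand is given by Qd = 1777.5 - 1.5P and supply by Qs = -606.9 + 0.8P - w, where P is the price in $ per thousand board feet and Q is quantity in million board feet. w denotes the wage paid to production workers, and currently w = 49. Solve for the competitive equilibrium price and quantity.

With w = 49, supply is Qs = -655.9 + 0.8P.
At equilibrium Qd = Qs, so 1777.5 - 1.5P = -655.9 + 0.8P; collecting terms, 2433.4 = 2.3P and P* = 1058.
Plugging P* into demand: Q* = 1777.5 - 1.5(1058) = 190.5.

P* = 1058, Q* = 190.5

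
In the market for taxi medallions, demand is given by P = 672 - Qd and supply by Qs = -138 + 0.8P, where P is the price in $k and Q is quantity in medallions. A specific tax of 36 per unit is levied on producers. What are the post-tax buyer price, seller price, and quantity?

P_b = 466, P_s = 430, Q = 206

Solving each curve for Q: Qd = 672 - P.
The tax drives a wedge P_b - P_s = 36. Substituting P_s = P_b - 36 into supply: Qs = -166.8 + 0.8P_b.
Market clearing requires 672 - P_b = -166.8 + 0.8P_b; hence 838.8 = 1.8P_b and P_b = 466.
So P_s = 430 and the quantity traded is Q = 672 - 466 = 206.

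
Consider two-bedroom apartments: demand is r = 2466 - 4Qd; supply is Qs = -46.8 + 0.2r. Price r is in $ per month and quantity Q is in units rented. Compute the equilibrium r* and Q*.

Rewriting in direct form: Qd = 616.5 - 0.25r.
At equilibrium Qd = Qs, so 616.5 - 0.25r = -46.8 + 0.2r; collecting terms, 663.3 = 0.45r and r* = 1474.
Plugging r* into demand: Q* = 616.5 - 0.25(1474) = 248.

r* = 1474, Q* = 248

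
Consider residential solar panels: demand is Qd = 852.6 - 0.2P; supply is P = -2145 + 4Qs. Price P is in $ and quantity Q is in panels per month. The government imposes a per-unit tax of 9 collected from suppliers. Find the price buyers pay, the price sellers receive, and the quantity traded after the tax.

P_b = 708, P_s = 699, Q = 711

In direct form, Qs = 536.25 + 0.25P.
With a tax of 9 on suppliers, they supply based on the net price P_s = P_b - 9, so Qs = 534 + 0.25P_b.
Equate demand and the shifted supply: 852.6 - 0.2P_b = 534 + 0.25P_b, giving 0.45P_b = 318.6, so P_b = 708.
So P_s = 699 and the quantity traded is Q = 852.6 - 0.2(708) = 711.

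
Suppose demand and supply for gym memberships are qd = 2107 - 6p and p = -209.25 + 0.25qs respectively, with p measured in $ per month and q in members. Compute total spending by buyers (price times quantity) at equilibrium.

In direct form, qs = 837 + 4p.
Set qd = qs: 2107 - 6p = 837 + 4p, so 1270 = 10p and p* = 127.
Substitute back: q* = 2107 - 6(127) = 1345.
Total spending by buyers = p* × q* = 127 × 1345 = 170815.

Total spending by buyers = 170815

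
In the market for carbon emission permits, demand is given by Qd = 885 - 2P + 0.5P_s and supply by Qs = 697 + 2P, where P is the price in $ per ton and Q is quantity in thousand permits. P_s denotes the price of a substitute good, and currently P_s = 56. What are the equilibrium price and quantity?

With P_s = 56, demand is Qd = 913 - 2P.
The market clears where 913 - 2P = 697 + 2P. Rearranging, 4P = 216, hence P* = 54.
Substitute back: Q* = 913 - 2(54) = 805.

P* = 54, Q* = 805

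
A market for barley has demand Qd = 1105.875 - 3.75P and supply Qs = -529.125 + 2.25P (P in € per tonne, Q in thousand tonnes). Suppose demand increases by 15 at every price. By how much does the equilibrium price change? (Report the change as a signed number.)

ΔP = 2.5

The market clears where 1105.875 - 3.75P = -529.125 + 2.25P. Rearranging, 6P = 1635, hence P* = 272.5.
Substitute back: Q* = 1105.875 - 3.75(272.5) = 84.
After the shift, demand is Qd = 1120.875 - 3.75P.
New equilibrium: 1650 = 6P, so P = 275 and Q = 89.625.
ΔP = 275 - 272.5 = 2.5.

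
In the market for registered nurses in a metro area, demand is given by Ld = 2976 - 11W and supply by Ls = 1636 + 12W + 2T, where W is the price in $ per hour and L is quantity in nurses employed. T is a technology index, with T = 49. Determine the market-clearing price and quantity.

W* = 54, L* = 2382

With T = 49, supply is Ls = 1734 + 12W.
Set Ld = Ls: 2976 - 11W = 1734 + 12W, so 1242 = 23W and W* = 54.
From the demand curve, L* = 2976 - 11(54) = 2382.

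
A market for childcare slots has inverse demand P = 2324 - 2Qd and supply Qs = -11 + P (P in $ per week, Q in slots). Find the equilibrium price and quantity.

P* = 782, Q* = 771

In direct form, Qd = 1162 - 0.5P.
The market clears where 1162 - 0.5P = -11 + P. Rearranging, 1.5P = 1173, hence P* = 782.
Substitute back: Q* = 1162 - 0.5(782) = 771.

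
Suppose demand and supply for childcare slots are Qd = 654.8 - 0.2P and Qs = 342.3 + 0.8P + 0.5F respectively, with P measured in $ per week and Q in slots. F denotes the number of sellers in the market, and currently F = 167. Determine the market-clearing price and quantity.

P* = 229, Q* = 609

With F = 167, supply is Qs = 425.8 + 0.8P.
Set Qd = Qs: 654.8 - 0.2P = 425.8 + 0.8P, so 229 = P and P* = 229.
Plugging P* into demand: Q* = 654.8 - 0.2(229) = 609.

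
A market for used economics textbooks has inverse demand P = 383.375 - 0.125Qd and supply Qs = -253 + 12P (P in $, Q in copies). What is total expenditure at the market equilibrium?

Total expenditure = 288674

Rewriting in direct form: Qd = 3067 - 8P.
The market clears where 3067 - 8P = -253 + 12P. Rearranging, 20P = 3320, hence P* = 166.
Plugging P* into demand: Q* = 3067 - 8(166) = 1739.
Total expenditure = P* × Q* = 166 × 1739 = 288674.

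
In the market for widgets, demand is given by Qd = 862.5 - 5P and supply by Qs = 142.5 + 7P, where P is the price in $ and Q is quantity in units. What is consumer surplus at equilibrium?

Set Qd = Qs: 862.5 - 5P = 142.5 + 7P, so 720 = 12P and P* = 60.
Then Q* = 862.5 - 5(60) = 562.5.
Demand choke price (Qd = 0): P = 862.5/5 = 172.5. Consumer surplus = ½ × (172.5 - 60) × 562.5 = 31640.625.

Consumer surplus = 31640.625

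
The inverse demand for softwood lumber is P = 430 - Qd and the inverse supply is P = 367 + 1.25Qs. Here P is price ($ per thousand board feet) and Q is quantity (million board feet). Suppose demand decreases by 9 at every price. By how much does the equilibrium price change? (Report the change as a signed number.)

ΔP = -5

In direct form, Qd = 430 - P and Qs = -293.6 + 0.8P.
At equilibrium Qd = Qs, so 430 - P = -293.6 + 0.8P; collecting terms, 723.6 = 1.8P and P* = 402.
Then Q* = 430 - 402 = 28.
After the shift, demand is Qd = 421 - P.
Re-solving, 1.8P = 714.6 gives P = 397 and Q = 24.
ΔP = 397 - 402 = -5.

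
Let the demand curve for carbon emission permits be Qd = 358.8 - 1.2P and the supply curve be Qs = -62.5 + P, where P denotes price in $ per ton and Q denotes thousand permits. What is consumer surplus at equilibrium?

Set Qd = Qs: 358.8 - 1.2P = -62.5 + P, so 421.3 = 2.2P and P* = 191.5.
Plugging P* into demand: Q* = 358.8 - 1.2(191.5) = 129.
Demand choke price (Qd = 0): P = 358.8/1.2 = 299. Consumer surplus = ½ × (299 - 191.5) × 129 = 6933.75.

Consumer surplus = 6933.75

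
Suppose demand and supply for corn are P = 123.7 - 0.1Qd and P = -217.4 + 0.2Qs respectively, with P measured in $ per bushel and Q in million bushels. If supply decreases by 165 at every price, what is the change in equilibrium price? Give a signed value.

Solving each curve for Q: Qd = 1237 - 10P and Qs = 1087 + 5P.
Equating demand and supply, 1237 - 10P = 1087 + 5P gives 15P = 150, so P* = 10.
Then Q* = 1237 - 10(10) = 1137.
After the shift, supply is Qs = 922 + 5P.
The new intersection has 315 = 15P, i.e. P = 21, Q = 1027.
ΔP = 21 - 10 = 11.

ΔP = 11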